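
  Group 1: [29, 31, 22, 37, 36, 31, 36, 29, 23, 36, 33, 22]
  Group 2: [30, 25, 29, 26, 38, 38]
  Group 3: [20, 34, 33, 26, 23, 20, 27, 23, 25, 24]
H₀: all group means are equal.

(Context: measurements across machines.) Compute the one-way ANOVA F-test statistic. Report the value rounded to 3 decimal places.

test statistic = 2.958

Group means [30.42, 31.00, 25.50], grand mean 28.786
SSB = Σnᵢ(x̄ᵢ−x̄)² = 169.298; SSW = ΣΣ(x−x̄ᵢ)² = 715.417
MSB = 169.298/2 = 84.6488; MSW = 715.417/25 = 28.6167
F = MSB/MSW = 2.9580
df = (2, 25)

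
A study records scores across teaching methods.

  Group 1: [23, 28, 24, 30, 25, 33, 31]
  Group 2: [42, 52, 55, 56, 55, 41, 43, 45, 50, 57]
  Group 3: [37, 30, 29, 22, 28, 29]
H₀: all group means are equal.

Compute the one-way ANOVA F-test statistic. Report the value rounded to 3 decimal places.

Group means [27.71, 49.60, 29.17], grand mean 37.609
SSB = Σnᵢ(x̄ᵢ−x̄)² = 2550.816; SSW = ΣΣ(x−x̄ᵢ)² = 558.662
MSB = 2550.816/2 = 1275.4082; MSW = 558.662/20 = 27.9331
F = MSB/MSW = 45.6594
df = (2, 20)

test statistic = 45.659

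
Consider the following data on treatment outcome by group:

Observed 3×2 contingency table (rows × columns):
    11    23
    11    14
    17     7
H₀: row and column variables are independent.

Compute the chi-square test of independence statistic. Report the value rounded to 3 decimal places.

test statistic = 8.492

Row totals [34, 25, 24], col totals [39, 44], n=83
χ² = (11−15.98)²/15.98 + (23−18.02)²/18.02 + (11−11.75)²/11.75 + (14−13.25)²/13.25 + (17−11.28)²/11.28 + (7−12.72)²/12.72 = 8.4916
df = 2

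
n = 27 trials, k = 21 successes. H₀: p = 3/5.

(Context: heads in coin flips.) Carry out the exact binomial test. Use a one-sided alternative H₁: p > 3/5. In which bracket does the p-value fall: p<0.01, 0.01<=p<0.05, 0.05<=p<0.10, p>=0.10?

p-value bracket: 0.01<=p<0.05

Exact binomial: n=27, k=21, p₀=3/5=0.6000
P(X≥21) from Σ C(n,i)·p₀^i·(1−p₀)^(n−i)
p-value (one-sided, H₁ greater) = 0.04209
→ bracket: 0.01<=p<0.05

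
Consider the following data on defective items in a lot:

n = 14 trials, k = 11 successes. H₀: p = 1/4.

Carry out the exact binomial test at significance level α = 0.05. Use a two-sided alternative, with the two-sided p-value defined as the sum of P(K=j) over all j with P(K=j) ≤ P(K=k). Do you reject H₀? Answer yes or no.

Exact binomial: n=14, k=11, p₀=1/4=0.2500
P(X=j) = C(n,j)·p₀^j·(1−p₀)^(n−j); p = Σ P(X=j) over j with P(X=j) ≤ P(X=11)
p-value (two-sided) = 0.00004
At α=0.05: p < α → reject H₀

reject H₀: yes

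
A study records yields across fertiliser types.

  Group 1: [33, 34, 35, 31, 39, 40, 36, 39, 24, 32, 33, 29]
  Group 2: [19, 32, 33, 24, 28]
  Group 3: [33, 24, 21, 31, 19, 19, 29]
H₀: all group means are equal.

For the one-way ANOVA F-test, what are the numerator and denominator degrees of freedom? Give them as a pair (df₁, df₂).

k = 3 groups, N = 24 total
df = (k−1, N−k) = (3−1, 24−3) = (2, 21)

degrees of freedom = [2, 21]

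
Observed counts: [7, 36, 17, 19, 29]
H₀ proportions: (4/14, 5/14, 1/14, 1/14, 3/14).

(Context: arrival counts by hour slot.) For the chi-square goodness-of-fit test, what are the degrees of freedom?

df = k − 1 = 5 − 1 = 4

degrees of freedom = 4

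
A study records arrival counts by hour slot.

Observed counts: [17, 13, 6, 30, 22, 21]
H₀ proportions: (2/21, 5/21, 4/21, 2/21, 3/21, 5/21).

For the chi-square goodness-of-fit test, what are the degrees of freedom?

df = k − 1 = 6 − 1 = 5

degrees of freedom = 5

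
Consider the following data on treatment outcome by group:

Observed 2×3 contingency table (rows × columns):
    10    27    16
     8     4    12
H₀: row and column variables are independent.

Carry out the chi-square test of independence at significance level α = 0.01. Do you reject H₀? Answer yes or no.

reject H₀: no

Row totals [53, 24], col totals [18, 31, 28], n=77
χ² = (10−12.39)²/12.39 + (27−21.34)²/21.34 + (16−19.27)²/19.27 + (8−5.61)²/5.61 + (4−9.66)²/9.66 + (12−8.73)²/8.73 = 8.0826
df = 2
p-value (upper-tail) = 0.01757
At α=0.01: p ≥ α → fail to reject H₀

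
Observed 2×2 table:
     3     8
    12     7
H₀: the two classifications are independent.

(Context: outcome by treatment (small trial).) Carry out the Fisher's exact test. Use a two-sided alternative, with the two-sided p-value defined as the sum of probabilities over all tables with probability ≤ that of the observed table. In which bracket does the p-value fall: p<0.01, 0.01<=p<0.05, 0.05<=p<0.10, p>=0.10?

Margins: r₁=11, r₂=19, c₁=15, c₂=15, n=30
p_obs = C(11,3)·C(19,12)/C(30,15); sum pmf over tables with pmf ≤ p_obs
p-value (two-sided) = 0.12814
→ bracket: p>=0.10

p-value bracket: p>=0.10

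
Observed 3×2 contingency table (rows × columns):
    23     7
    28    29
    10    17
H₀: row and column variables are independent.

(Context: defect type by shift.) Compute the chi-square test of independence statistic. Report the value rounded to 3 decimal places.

Row totals [30, 57, 27], col totals [61, 53], n=114
χ² = (23−16.05)²/16.05 + (7−13.95)²/13.95 + (28−30.50)²/30.50 + (29−26.50)²/26.50 + (10−14.45)²/14.45 + (17−12.55)²/12.55 = 9.8528
df = 2

test statistic = 9.853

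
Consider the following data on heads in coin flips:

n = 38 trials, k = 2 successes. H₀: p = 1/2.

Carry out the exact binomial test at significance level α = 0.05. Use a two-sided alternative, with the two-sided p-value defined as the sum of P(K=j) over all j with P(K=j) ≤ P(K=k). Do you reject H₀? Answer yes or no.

Exact binomial: n=38, k=2, p₀=1/2=0.5000
P(X=j) = C(n,j)·p₀^j·(1−p₀)^(n−j); p = Σ P(X=j) over j with P(X=j) ≤ P(X=2)
p-value (two-sided) = 0.00000
At α=0.05: p < α → reject H₀

reject H₀: yes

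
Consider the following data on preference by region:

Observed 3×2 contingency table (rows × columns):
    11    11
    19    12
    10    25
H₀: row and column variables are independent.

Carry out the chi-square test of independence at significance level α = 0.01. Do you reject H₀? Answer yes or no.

Row totals [22, 31, 35], col totals [40, 48], n=88
χ² = (11−10.00)²/10.00 + (11−12.00)²/12.00 + (19−14.09)²/14.09 + (12−16.91)²/16.91 + (10−15.91)²/15.91 + (25−19.09)²/19.09 = 7.3426
df = 2
p-value (upper-tail) = 0.02544
At α=0.01: p ≥ α → fail to reject H₀

reject H₀: no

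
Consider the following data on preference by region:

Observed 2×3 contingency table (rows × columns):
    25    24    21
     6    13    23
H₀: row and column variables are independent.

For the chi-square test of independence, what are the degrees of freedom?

df = (r−1)(c−1) = (2−1)·(3−1) = 2

degrees of freedom = 2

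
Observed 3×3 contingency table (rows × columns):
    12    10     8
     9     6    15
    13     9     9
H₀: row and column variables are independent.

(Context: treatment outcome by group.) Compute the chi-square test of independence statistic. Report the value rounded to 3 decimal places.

test statistic = 4.502

Row totals [30, 30, 31], col totals [34, 25, 32], n=91
χ² = (12−11.21)²/11.21 + (10−8.24)²/8.24 + (8−10.55)²/10.55 + (9−11.21)²/11.21 + (6−8.24)²/8.24 + (15−10.55)²/10.55 + (13−11.58)²/11.58 + (9−8.52)²/8.52 + (9−10.90)²/10.90 = 4.5021
df = 4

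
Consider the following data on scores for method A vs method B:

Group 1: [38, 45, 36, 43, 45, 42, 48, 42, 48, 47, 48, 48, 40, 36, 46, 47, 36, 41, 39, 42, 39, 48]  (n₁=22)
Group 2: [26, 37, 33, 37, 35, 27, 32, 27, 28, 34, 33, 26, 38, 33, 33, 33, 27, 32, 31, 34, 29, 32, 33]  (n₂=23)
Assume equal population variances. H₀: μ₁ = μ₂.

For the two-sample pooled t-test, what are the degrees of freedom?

df = n₁ + n₂ − 2 = 22 + 23 − 2 = 43

degrees of freedom = 43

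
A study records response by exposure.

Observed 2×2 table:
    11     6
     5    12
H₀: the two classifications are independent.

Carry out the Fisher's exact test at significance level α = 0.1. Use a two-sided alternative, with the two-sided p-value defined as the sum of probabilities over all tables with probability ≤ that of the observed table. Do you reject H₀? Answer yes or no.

reject H₀: yes

Margins: r₁=17, r₂=17, c₁=16, c₂=18, n=34
p_obs = C(17,11)·C(17,5)/C(34,16); sum pmf over tables with pmf ≤ p_obs
p-value (two-sided) = 0.08441
At α=0.1: p < α → reject H₀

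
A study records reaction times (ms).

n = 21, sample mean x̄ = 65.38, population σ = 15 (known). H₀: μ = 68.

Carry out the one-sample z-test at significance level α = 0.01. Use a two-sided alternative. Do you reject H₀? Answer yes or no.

SE = σ/√n = 15/√21 = 3.2733
z = (x̄−μ₀)/SE = (65.38−68)/3.2733 = -0.8004
p-value (two-sided) = 0.42347
At α=0.01: p ≥ α → fail to reject H₀

reject H₀: no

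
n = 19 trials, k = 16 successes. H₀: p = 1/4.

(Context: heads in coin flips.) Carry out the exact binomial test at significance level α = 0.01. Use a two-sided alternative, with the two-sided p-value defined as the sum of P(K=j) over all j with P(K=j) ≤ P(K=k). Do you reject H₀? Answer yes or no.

Exact binomial: n=19, k=16, p₀=1/4=0.2500
P(X=j) = C(n,j)·p₀^j·(1−p₀)^(n−j); p = Σ P(X=j) over j with P(X=j) ≤ P(X=16)
p-value (two-sided) = 0.00000
At α=0.01: p < α → reject H₀

reject H₀: yes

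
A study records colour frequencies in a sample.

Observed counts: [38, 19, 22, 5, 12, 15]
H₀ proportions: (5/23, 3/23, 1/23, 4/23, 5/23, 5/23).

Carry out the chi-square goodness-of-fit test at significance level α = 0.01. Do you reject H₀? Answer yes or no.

reject H₀: yes

n = 111; E_i = n·p_i = [24.13, 14.48, 4.83, 19.30, 24.13, 24.13]
χ² = (38−24.13)²/24.13 + (19−14.48)²/14.48 + (22−4.83)²/4.83 + (5−19.30)²/19.30 + (12−24.13)²/24.13 + (15−24.13)²/24.13 = 90.6506
df = 5
p-value (upper-tail) = 0.00000
At α=0.01: p < α → reject H₀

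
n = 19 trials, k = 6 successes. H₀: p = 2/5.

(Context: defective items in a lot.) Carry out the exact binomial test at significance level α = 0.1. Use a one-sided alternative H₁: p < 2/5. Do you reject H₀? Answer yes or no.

reject H₀: no

Exact binomial: n=19, k=6, p₀=2/5=0.4000
P(X≤6) from Σ C(n,i)·p₀^i·(1−p₀)^(n−i)
p-value (one-sided, H₁ less) = 0.30807
At α=0.1: p ≥ α → fail to reject H₀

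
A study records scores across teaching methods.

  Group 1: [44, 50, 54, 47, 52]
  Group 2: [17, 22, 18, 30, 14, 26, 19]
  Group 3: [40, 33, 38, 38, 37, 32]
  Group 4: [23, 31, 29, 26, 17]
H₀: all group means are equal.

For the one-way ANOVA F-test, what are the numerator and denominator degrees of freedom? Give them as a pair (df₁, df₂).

degrees of freedom = [3, 19]

k = 4 groups, N = 23 total
df = (k−1, N−k) = (4−1, 23−4) = (3, 19)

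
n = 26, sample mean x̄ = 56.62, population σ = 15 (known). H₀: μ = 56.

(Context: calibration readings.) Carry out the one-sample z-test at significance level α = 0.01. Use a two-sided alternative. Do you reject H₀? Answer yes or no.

SE = σ/√n = 15/√26 = 2.9417
z = (x̄−μ₀)/SE = (56.62−56)/2.9417 = 0.2108
p-value (two-sided) = 0.83307
At α=0.01: p ≥ α → fail to reject H₀

reject H₀: no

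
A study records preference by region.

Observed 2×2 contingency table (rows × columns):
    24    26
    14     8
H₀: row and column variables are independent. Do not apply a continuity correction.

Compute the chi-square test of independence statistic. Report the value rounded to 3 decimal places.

test statistic = 1.499

Row totals [50, 22], col totals [38, 34], n=72
χ² = (24−26.39)²/26.39 + (26−23.61)²/23.61 + (14−11.61)²/11.61 + (8−10.39)²/10.39 = 1.4988
df = 1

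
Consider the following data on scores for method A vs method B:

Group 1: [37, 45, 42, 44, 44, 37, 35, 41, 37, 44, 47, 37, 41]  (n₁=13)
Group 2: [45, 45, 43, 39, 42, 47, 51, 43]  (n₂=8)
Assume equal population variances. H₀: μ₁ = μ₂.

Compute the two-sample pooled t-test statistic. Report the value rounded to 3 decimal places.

x̄₁=40.846, s₁=3.870, n₁=13
x̄₂=44.375, s₂=3.583, n₂=8
s_p² = [12·3.870² + 7·3.583²]/19 = 14.1878
SE = √(s_p²·(1/13+1/8)) = 1.6926
t = (40.846−44.375)/1.6926 = -2.0849
df = 19

test statistic = -2.085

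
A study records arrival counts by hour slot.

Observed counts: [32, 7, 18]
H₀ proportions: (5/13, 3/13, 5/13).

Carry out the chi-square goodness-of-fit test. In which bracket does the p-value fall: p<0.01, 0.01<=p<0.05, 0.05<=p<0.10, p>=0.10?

p-value bracket: 0.01<=p<0.05

n = 57; E_i = n·p_i = [21.92, 13.15, 21.92]
χ² = (32−21.92)²/21.92 + (7−13.15)²/13.15 + (18−21.92)²/21.92 = 8.2129
df = 2
p-value (upper-tail) = 0.01647
→ bracket: 0.01<=p<0.05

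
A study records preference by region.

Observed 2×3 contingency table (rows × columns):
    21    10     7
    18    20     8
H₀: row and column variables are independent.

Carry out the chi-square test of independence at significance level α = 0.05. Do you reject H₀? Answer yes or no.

reject H₀: no

Row totals [38, 46], col totals [39, 30, 15], n=84
χ² = (21−17.64)²/17.64 + (10−13.57)²/13.57 + (7−6.79)²/6.79 + (18−21.36)²/21.36 + (20−16.43)²/16.43 + (8−8.21)²/8.21 = 2.8951
df = 2
p-value (upper-tail) = 0.23514
At α=0.05: p ≥ α → fail to reject H₀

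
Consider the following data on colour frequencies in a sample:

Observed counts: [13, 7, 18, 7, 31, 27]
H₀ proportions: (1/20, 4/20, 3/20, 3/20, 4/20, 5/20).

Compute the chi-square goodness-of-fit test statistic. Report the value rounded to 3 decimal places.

test statistic = 31.298

n = 103; E_i = n·p_i = [5.15, 20.60, 15.45, 15.45, 20.60, 25.75]
χ² = (13−5.15)²/5.15 + (7−20.60)²/20.60 + (18−15.45)²/15.45 + (7−15.45)²/15.45 + (31−20.60)²/20.60 + (27−25.75)²/25.75 = 31.2977
df = 5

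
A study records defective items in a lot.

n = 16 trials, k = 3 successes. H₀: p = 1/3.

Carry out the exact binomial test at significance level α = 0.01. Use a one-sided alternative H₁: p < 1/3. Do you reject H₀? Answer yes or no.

Exact binomial: n=16, k=3, p₀=1/3=0.3333
P(X≤3) from Σ C(n,i)·p₀^i·(1−p₀)^(n−i)
p-value (one-sided, H₁ less) = 0.16595
At α=0.01: p ≥ α → fail to reject H₀

reject H₀: no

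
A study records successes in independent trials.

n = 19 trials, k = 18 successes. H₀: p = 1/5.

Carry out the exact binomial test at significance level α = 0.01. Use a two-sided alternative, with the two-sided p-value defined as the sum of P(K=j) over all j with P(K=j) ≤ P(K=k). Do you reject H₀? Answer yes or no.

reject H₀: yes

Exact binomial: n=19, k=18, p₀=1/5=0.2000
P(X=j) = C(n,j)·p₀^j·(1−p₀)^(n−j); p = Σ P(X=j) over j with P(X=j) ≤ P(X=18)
p-value (two-sided) = 0.00000
At α=0.01: p < α → reject H₀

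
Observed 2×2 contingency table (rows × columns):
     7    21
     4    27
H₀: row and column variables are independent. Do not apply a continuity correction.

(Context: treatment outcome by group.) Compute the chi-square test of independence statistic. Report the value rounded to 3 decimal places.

Row totals [28, 31], col totals [11, 48], n=59
χ² = (7−5.22)²/5.22 + (21−22.78)²/22.78 + (4−5.78)²/5.78 + (27−25.22)²/25.22 = 1.4193
df = 1

test statistic = 1.419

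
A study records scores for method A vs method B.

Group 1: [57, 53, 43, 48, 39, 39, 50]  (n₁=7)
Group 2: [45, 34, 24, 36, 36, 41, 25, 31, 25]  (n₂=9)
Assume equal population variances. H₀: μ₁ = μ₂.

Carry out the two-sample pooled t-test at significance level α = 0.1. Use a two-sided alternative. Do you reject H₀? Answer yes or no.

x̄₁=47.000, s₁=6.952, n₁=7
x̄₂=33.000, s₂=7.416, n₂=9
s_p² = [6·6.952² + 8·7.416²]/14 = 52.1429
SE = √(s_p²·(1/7+1/9)) = 3.6390
t = (47.000−33.000)/3.6390 = 3.8472
df = 14
p-value (two-sided) = 0.00178
At α=0.1: p < α → reject H₀

reject H₀: yes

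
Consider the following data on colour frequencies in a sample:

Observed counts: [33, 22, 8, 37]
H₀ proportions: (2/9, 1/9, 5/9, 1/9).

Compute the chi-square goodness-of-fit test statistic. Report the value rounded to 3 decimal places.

n = 100; E_i = n·p_i = [22.22, 11.11, 55.56, 11.11]
χ² = (33−22.22)²/22.22 + (22−11.11)²/11.11 + (8−55.56)²/55.56 + (37−11.11)²/11.11 = 116.9270
df = 3

test statistic = 116.927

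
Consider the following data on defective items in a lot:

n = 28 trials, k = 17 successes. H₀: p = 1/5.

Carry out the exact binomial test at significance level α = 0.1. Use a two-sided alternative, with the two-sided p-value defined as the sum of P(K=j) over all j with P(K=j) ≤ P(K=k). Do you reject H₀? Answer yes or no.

Exact binomial: n=28, k=17, p₀=1/5=0.2000
P(X=j) = C(n,j)·p₀^j·(1−p₀)^(n−j); p = Σ P(X=j) over j with P(X=j) ≤ P(X=17)
p-value (two-sided) = 0.00000
At α=0.1: p < α → reject H₀

reject H₀: yes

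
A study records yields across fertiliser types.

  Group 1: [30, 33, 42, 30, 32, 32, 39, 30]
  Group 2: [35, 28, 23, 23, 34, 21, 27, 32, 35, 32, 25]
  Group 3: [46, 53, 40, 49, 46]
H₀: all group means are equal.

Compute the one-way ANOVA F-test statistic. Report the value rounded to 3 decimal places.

Group means [33.50, 28.64, 46.80], grand mean 34.042
SSB = Σnᵢ(x̄ᵢ−x̄)² = 1137.613; SSW = ΣΣ(x−x̄ᵢ)² = 505.345
MSB = 1137.613/2 = 568.8064; MSW = 505.345/21 = 24.0641
F = MSB/MSW = 23.6372
df = (2, 21)

test statistic = 23.637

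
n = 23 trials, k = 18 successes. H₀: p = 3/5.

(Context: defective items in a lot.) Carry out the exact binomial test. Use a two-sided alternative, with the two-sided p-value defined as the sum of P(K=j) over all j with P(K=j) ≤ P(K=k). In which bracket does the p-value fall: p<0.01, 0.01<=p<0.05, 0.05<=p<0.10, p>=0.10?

Exact binomial: n=23, k=18, p₀=3/5=0.6000
P(X=j) = C(n,j)·p₀^j·(1−p₀)^(n−j); p = Σ P(X=j) over j with P(X=j) ≤ P(X=18)
p-value (two-sided) = 0.08889
→ bracket: 0.05<=p<0.10

p-value bracket: 0.05<=p<0.10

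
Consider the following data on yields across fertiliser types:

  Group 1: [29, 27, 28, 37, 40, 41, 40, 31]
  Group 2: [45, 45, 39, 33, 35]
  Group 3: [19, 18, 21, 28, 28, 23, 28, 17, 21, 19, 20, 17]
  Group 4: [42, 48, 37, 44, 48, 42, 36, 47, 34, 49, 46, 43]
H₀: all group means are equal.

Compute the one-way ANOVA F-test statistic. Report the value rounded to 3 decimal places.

Group means [34.12, 39.40, 21.58, 43.00], grand mean 33.649
SSB = Σnᵢ(x̄ᵢ−x̄)² = 2963.441; SSW = ΣΣ(x−x̄ᵢ)² = 848.992
MSB = 2963.441/3 = 987.8136; MSW = 848.992/33 = 25.7270
F = MSB/MSW = 38.3960
df = (3, 33)

test statistic = 38.396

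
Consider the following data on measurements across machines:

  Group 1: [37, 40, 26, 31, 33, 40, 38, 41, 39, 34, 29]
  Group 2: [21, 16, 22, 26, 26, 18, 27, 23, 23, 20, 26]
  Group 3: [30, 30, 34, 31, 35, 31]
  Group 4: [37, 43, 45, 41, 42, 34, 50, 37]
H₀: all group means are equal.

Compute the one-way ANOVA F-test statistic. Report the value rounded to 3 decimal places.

test statistic = 32.129

Group means [35.27, 22.55, 31.83, 41.12], grand mean 32.111
SSB = Σnᵢ(x̄ᵢ−x̄)² = 1766.938; SSW = ΣΣ(x−x̄ᵢ)² = 586.617
MSB = 1766.938/3 = 588.9794; MSW = 586.617/32 = 18.3318
F = MSB/MSW = 32.1288
df = (3, 32)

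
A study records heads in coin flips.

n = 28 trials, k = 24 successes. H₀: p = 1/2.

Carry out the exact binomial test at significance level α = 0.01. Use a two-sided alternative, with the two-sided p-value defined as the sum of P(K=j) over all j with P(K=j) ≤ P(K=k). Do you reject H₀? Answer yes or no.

Exact binomial: n=28, k=24, p₀=1/2=0.5000
P(X=j) = C(n,j)·p₀^j·(1−p₀)^(n−j); p = Σ P(X=j) over j with P(X=j) ≤ P(X=24)
p-value (two-sided) = 0.00018
At α=0.01: p < α → reject H₀

reject H₀: yes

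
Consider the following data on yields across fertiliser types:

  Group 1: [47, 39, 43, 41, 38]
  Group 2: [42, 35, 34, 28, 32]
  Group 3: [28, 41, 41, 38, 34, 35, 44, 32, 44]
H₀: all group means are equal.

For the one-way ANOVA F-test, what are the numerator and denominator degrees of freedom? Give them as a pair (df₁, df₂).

k = 3 groups, N = 19 total
df = (k−1, N−k) = (3−1, 19−3) = (2, 16)

degrees of freedom = [2, 16]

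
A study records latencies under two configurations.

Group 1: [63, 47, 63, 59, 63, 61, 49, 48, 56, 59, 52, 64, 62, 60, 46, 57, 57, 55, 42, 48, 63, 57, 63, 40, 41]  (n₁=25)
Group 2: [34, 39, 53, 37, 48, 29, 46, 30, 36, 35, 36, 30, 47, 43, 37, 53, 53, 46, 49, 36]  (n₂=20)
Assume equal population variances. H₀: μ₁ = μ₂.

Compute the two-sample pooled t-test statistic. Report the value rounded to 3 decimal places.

test statistic = 6.008

x̄₁=55.000, s₁=7.730, n₁=25
x̄₂=40.850, s₂=8.002, n₂=20
s_p² = [24·7.730² + 19·8.002²]/43 = 61.6407
SE = √(s_p²·(1/25+1/20)) = 2.3553
t = (55.000−40.850)/2.3553 = 6.0076
df = 43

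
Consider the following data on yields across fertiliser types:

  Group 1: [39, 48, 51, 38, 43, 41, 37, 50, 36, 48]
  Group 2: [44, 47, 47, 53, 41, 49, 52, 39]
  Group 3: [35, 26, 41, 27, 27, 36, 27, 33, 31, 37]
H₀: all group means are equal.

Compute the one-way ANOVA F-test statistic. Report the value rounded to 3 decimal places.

Group means [43.10, 46.50, 32.00], grand mean 40.107
SSB = Σnᵢ(x̄ᵢ−x̄)² = 1073.779; SSW = ΣΣ(x−x̄ᵢ)² = 708.900
MSB = 1073.779/2 = 536.8893; MSW = 708.900/25 = 28.3560
F = MSB/MSW = 18.9339
df = (2, 25)

test statistic = 18.934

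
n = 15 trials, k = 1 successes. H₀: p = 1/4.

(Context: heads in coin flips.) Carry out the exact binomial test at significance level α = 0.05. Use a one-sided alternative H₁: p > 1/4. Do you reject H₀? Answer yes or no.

reject H₀: no

Exact binomial: n=15, k=1, p₀=1/4=0.2500
P(X≥1) from Σ C(n,i)·p₀^i·(1−p₀)^(n−i)
p-value (one-sided, H₁ greater) = 0.98664
At α=0.05: p ≥ α → fail to reject H₀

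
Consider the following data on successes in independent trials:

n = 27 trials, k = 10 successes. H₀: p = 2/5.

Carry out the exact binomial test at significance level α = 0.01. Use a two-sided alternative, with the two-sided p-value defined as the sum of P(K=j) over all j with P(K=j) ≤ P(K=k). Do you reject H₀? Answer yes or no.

Exact binomial: n=27, k=10, p₀=2/5=0.4000
P(X=j) = C(n,j)·p₀^j·(1−p₀)^(n−j); p = Σ P(X=j) over j with P(X=j) ≤ P(X=10)
p-value (two-sided) = 0.84573
At α=0.01: p ≥ α → fail to reject H₀

reject H₀: no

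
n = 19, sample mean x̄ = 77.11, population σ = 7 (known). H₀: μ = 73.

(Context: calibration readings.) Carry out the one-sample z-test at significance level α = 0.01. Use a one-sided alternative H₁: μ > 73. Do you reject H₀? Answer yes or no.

reject H₀: yes

SE = σ/√n = 7/√19 = 1.6059
z = (x̄−μ₀)/SE = (77.11−73)/1.6059 = 2.5593
p-value (one-sided, H₁ greater) = 0.00524
At α=0.01: p < α → reject H₀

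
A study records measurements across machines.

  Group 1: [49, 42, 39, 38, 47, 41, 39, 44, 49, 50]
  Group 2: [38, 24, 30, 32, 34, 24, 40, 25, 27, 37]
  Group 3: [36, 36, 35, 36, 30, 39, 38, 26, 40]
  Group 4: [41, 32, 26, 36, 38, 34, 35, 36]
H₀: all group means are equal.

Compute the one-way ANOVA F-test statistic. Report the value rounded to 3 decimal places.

test statistic = 11.646

Group means [43.80, 31.10, 35.11, 34.75], grand mean 36.297
SSB = Σnᵢ(x̄ᵢ−x̄)² = 864.841; SSW = ΣΣ(x−x̄ᵢ)² = 816.889
MSB = 864.841/3 = 288.2803; MSW = 816.889/33 = 24.7542
F = MSB/MSW = 11.6457
df = (3, 33)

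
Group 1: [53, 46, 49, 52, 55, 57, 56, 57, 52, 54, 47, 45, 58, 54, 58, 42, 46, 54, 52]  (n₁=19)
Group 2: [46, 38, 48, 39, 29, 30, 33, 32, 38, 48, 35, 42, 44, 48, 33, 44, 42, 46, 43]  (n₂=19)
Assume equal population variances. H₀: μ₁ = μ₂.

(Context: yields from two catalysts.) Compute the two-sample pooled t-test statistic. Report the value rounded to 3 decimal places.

test statistic = 6.588

x̄₁=51.947, s₁=4.801, n₁=19
x̄₂=39.895, s₂=6.367, n₂=19
s_p² = [18·4.801² + 18·6.367²]/36 = 31.7982
SE = √(s_p²·(1/19+1/19)) = 1.8295
t = (51.947−39.895)/1.8295 = 6.5878
df = 36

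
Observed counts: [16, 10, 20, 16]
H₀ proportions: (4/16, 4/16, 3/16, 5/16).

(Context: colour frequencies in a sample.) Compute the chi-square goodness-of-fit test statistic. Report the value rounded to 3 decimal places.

n = 62; E_i = n·p_i = [15.50, 15.50, 11.62, 19.38]
χ² = (16−15.50)²/15.50 + (10−15.50)²/15.50 + (20−11.62)²/11.62 + (16−19.38)²/19.38 = 8.5892
df = 3

test statistic = 8.589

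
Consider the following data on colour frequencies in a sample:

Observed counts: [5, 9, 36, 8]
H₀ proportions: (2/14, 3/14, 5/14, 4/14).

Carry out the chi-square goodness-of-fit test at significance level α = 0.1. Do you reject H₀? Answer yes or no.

reject H₀: yes

n = 58; E_i = n·p_i = [8.29, 12.43, 20.71, 16.57]
χ² = (5−8.29)²/8.29 + (9−12.43)²/12.43 + (36−20.71)²/20.71 + (8−16.57)²/16.57 = 17.9621
df = 3
p-value (upper-tail) = 0.00045
At α=0.1: p < α → reject H₀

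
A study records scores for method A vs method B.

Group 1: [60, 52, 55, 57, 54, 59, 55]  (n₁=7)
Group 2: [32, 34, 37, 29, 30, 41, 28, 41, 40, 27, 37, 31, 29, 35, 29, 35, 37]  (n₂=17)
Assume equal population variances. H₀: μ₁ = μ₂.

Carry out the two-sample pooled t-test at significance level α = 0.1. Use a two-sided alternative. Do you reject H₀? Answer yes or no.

reject H₀: yes

x̄₁=56.000, s₁=2.828, n₁=7
x̄₂=33.647, s₂=4.676, n₂=17
s_p² = [6·2.828² + 16·4.676²]/22 = 18.0856
SE = √(s_p²·(1/7+1/17)) = 1.9098
t = (56.000−33.647)/1.9098 = 11.7041
df = 22
p-value (two-sided) = 0.00000
At α=0.1: p < α → reject H₀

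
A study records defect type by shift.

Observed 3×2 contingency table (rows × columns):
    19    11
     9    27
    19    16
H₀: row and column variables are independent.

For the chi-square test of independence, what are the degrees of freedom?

degrees of freedom = 2

df = (r−1)(c−1) = (3−1)·(2−1) = 2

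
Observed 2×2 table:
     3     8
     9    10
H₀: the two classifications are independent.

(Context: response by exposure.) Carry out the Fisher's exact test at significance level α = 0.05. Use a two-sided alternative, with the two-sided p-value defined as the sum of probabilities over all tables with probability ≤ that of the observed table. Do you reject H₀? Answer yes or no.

reject H₀: no

Margins: r₁=11, r₂=19, c₁=12, c₂=18, n=30
p_obs = C(11,3)·C(19,9)/C(30,12); sum pmf over tables with pmf ≤ p_obs
p-value (two-sided) = 0.44248
At α=0.05: p ≥ α → fail to reject H₀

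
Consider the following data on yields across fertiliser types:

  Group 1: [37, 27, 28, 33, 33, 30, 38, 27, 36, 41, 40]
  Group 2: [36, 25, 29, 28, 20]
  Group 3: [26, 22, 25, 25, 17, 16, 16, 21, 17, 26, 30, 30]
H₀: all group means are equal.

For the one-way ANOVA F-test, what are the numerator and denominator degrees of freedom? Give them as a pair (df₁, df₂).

degrees of freedom = [2, 25]

k = 3 groups, N = 28 total
df = (k−1, N−k) = (3−1, 28−3) = (2, 25)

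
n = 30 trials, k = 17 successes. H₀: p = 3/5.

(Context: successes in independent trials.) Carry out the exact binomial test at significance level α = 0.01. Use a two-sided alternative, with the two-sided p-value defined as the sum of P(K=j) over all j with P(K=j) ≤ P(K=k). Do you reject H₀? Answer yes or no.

Exact binomial: n=30, k=17, p₀=3/5=0.6000
P(X=j) = C(n,j)·p₀^j·(1−p₀)^(n−j); p = Σ P(X=j) over j with P(X=j) ≤ P(X=17)
p-value (two-sided) = 0.71301
At α=0.01: p ≥ α → fail to reject H₀

reject H₀: no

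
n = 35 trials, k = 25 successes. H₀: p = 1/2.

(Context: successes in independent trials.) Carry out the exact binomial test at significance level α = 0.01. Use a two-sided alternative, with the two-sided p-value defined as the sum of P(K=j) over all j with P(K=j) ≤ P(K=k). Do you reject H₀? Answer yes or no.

reject H₀: no

Exact binomial: n=35, k=25, p₀=1/2=0.5000
P(X=j) = C(n,j)·p₀^j·(1−p₀)^(n−j); p = Σ P(X=j) over j with P(X=j) ≤ P(X=25)
p-value (two-sided) = 0.01667
At α=0.01: p ≥ α → fail to reject H₀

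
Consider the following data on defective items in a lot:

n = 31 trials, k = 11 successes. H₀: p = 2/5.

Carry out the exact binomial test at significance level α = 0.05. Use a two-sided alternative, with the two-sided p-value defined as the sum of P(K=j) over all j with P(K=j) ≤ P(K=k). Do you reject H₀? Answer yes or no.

Exact binomial: n=31, k=11, p₀=2/5=0.4000
P(X=j) = C(n,j)·p₀^j·(1−p₀)^(n−j); p = Σ P(X=j) over j with P(X=j) ≤ P(X=11)
p-value (two-sided) = 0.71515
At α=0.05: p ≥ α → fail to reject H₀

reject H₀: no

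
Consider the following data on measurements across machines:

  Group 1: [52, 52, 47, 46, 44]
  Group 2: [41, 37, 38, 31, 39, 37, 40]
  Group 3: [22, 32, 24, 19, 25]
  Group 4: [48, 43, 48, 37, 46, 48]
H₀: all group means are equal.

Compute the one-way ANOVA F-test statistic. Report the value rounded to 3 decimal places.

test statistic = 35.617

Group means [48.20, 37.57, 24.40, 45.00], grand mean 38.957
SSB = Σnᵢ(x̄ᵢ−x̄)² = 1719.242; SSW = ΣΣ(x−x̄ᵢ)² = 305.714
MSB = 1719.242/3 = 573.0807; MSW = 305.714/19 = 16.0902
F = MSB/MSW = 35.6167
df = (3, 19)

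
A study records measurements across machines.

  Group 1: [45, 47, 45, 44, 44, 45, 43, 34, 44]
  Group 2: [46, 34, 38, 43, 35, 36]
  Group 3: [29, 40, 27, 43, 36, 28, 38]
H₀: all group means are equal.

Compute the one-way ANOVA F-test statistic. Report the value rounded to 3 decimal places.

Group means [43.44, 38.67, 34.43], grand mean 39.273
SSB = Σnᵢ(x̄ᵢ−x̄)² = 323.094; SSW = ΣΣ(x−x̄ᵢ)² = 471.270
MSB = 323.094/2 = 161.5469; MSW = 471.270/19 = 24.8037
F = MSB/MSW = 6.5130
df = (2, 19)

test statistic = 6.513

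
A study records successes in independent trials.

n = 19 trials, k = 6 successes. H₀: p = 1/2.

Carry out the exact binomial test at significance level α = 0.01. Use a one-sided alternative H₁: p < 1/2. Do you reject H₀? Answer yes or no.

Exact binomial: n=19, k=6, p₀=1/2=0.5000
P(X≤6) from Σ C(n,i)·p₀^i·(1−p₀)^(n−i)
p-value (one-sided, H₁ less) = 0.08353
At α=0.01: p ≥ α → fail to reject H₀

reject H₀: no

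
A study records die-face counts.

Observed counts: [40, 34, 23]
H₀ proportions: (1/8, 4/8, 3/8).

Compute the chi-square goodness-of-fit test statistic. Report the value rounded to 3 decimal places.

n = 97; E_i = n·p_i = [12.12, 48.50, 36.38]
χ² = (40−12.12)²/12.12 + (34−48.50)²/48.50 + (23−36.38)²/36.38 = 73.3368
df = 2

test statistic = 73.337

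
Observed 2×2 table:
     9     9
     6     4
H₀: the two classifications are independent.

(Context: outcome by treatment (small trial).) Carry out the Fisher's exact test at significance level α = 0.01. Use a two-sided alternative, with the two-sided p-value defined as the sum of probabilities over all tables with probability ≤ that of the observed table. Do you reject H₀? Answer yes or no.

reject H₀: no

Margins: r₁=18, r₂=10, c₁=15, c₂=13, n=28
p_obs = C(18,9)·C(10,6)/C(28,15); sum pmf over tables with pmf ≤ p_obs
p-value (two-sided) = 0.70549
At α=0.01: p ≥ α → fail to reject H₀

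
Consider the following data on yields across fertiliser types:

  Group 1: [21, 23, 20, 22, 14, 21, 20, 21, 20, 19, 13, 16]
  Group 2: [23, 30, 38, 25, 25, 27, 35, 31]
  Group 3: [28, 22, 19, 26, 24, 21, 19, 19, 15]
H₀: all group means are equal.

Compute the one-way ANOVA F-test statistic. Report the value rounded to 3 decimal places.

Group means [19.17, 29.25, 21.44], grand mean 22.655
SSB = Σnᵢ(x̄ᵢ−x̄)² = 507.163; SSW = ΣΣ(x−x̄ᵢ)² = 433.389
MSB = 507.163/2 = 253.5814; MSW = 433.389/26 = 16.6688
F = MSB/MSW = 15.2129
df = (2, 26)

test statistic = 15.213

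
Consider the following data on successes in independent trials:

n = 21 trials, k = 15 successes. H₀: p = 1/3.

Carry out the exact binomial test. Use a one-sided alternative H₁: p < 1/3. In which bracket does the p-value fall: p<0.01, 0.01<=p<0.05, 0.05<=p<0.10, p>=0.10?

Exact binomial: n=21, k=15, p₀=1/3=0.3333
P(X≤15) from Σ C(n,i)·p₀^i·(1−p₀)^(n−i)
p-value (one-sided, H₁ less) = 0.99993
→ bracket: p>=0.10

p-value bracket: p>=0.10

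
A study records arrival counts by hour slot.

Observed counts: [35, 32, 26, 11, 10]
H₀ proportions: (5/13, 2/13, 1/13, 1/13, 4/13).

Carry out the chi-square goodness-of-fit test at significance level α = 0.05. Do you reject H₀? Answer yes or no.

n = 114; E_i = n·p_i = [43.85, 17.54, 8.77, 8.77, 35.08]
χ² = (35−43.85)²/43.85 + (32−17.54)²/17.54 + (26−8.77)²/8.77 + (11−8.77)²/8.77 + (10−35.08)²/35.08 = 66.0614
df = 4
p-value (upper-tail) = 0.00000
At α=0.05: p < α → reject H₀

reject H₀: yes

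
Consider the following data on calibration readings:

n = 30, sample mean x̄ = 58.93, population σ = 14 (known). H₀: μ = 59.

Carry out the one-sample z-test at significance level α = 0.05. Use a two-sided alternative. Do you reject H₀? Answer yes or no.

reject H₀: no

SE = σ/√n = 14/√30 = 2.5560
z = (x̄−μ₀)/SE = (58.93−59)/2.5560 = -0.0274
p-value (two-sided) = 0.97815
At α=0.05: p ≥ α → fail to reject H₀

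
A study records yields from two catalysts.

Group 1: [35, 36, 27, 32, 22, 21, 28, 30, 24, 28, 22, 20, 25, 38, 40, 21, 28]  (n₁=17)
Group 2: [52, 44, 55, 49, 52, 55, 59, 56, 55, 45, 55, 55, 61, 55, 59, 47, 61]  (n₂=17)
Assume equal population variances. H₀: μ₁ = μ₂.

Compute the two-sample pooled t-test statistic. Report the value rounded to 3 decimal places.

test statistic = -13.067

x̄₁=28.059, s₁=6.309, n₁=17
x̄₂=53.824, s₂=5.126, n₂=17
s_p² = [16·6.309² + 16·5.126²]/32 = 33.0441
SE = √(s_p²·(1/17+1/17)) = 1.9717
t = (28.059−53.824)/1.9717 = -13.0674
df = 32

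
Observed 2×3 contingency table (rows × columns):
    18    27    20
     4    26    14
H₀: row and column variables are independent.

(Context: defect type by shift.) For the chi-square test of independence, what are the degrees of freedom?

degrees of freedom = 2

df = (r−1)(c−1) = (2−1)·(3−1) = 2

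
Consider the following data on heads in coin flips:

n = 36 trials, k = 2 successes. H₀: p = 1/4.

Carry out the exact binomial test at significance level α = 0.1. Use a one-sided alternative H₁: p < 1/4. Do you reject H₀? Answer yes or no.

Exact binomial: n=36, k=2, p₀=1/4=0.2500
P(X≤2) from Σ C(n,i)·p₀^i·(1−p₀)^(n−i)
p-value (one-sided, H₁ less) = 0.00264
At α=0.1: p < α → reject H₀

reject H₀: yes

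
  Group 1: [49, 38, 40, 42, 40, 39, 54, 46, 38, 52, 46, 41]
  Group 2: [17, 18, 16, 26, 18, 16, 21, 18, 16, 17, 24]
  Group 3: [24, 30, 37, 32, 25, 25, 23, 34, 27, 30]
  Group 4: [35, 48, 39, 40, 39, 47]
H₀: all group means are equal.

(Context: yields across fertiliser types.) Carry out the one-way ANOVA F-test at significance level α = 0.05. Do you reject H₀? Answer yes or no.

Group means [43.75, 18.82, 28.70, 41.33], grand mean 32.487
SSB = Σnᵢ(x̄ᵢ−x̄)² = 4190.424; SSW = ΣΣ(x−x̄ᵢ)² = 779.320
MSB = 4190.424/3 = 1396.8080; MSW = 779.320/35 = 22.2663
F = MSB/MSW = 62.7320
df = (3, 35)
p-value (upper-tail) = 0.00000
At α=0.05: p < α → reject H₀

reject H₀: yes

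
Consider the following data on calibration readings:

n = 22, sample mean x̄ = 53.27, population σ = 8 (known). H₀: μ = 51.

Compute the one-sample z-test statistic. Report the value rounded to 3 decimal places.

test statistic = 1.331

SE = σ/√n = 8/√22 = 1.7056
z = (x̄−μ₀)/SE = (53.27−51)/1.7056 = 1.3309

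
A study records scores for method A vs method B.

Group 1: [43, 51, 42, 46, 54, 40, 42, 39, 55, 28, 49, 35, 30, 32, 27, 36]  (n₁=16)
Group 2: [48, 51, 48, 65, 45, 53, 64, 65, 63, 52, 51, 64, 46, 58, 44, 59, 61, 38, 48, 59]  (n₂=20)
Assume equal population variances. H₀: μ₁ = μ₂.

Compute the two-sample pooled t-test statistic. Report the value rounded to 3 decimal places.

x̄₁=40.562, s₁=8.907, n₁=16
x̄₂=54.100, s₂=8.175, n₂=20
s_p² = [15·8.907² + 19·8.175²]/34 = 72.3452
SE = √(s_p²·(1/16+1/20)) = 2.8529
t = (40.562−54.100)/2.8529 = -4.7452
df = 34

test statistic = -4.745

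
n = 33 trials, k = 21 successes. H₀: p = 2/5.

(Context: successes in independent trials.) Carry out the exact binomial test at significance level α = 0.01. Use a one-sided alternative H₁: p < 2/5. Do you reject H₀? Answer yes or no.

Exact binomial: n=33, k=21, p₀=2/5=0.4000
P(X≤21) from Σ C(n,i)·p₀^i·(1−p₀)^(n−i)
p-value (one-sided, H₁ less) = 0.99823
At α=0.01: p ≥ α → fail to reject H₀

reject H₀: no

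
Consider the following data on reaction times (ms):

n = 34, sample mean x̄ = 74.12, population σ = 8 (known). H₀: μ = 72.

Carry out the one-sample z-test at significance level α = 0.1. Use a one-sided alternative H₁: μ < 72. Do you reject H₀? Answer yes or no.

reject H₀: no

SE = σ/√n = 8/√34 = 1.3720
z = (x̄−μ₀)/SE = (74.12−72)/1.3720 = 1.5452
p-value (one-sided, H₁ less) = 0.93885
At α=0.1: p ≥ α → fail to reject H₀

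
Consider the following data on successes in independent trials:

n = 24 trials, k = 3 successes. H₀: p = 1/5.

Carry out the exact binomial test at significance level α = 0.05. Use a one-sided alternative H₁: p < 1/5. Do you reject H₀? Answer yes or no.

reject H₀: no

Exact binomial: n=24, k=3, p₀=1/5=0.2000
P(X≤3) from Σ C(n,i)·p₀^i·(1−p₀)^(n−i)
p-value (one-sided, H₁ less) = 0.26386
At α=0.05: p ≥ α → fail to reject H₀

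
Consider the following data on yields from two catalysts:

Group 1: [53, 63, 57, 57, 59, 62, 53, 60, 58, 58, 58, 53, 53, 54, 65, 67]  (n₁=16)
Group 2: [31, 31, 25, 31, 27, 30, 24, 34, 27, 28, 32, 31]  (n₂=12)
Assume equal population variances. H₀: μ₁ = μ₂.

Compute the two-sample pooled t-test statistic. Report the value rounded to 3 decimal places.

test statistic = 19.424

x̄₁=58.125, s₁=4.425, n₁=16
x̄₂=29.250, s₂=3.019, n₂=12
s_p² = [15·4.425² + 11·3.019²]/26 = 15.1538
SE = √(s_p²·(1/16+1/12)) = 1.4866
t = (58.125−29.250)/1.4866 = 19.4237
df = 26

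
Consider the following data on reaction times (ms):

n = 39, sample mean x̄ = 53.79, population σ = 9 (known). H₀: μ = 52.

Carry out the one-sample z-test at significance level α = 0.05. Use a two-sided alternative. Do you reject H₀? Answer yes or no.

SE = σ/√n = 9/√39 = 1.4412
z = (x̄−μ₀)/SE = (53.79−52)/1.4412 = 1.2421
p-value (two-sided) = 0.21421
At α=0.05: p ≥ α → fail to reject H₀

reject H₀: no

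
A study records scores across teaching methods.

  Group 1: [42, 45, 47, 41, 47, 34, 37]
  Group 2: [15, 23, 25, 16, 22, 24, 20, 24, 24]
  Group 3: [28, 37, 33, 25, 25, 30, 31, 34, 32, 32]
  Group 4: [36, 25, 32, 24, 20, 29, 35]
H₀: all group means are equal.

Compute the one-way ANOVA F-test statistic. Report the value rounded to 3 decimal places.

Group means [41.86, 21.44, 30.70, 28.71], grand mean 30.121
SSB = Σnᵢ(x̄ᵢ−x̄)² = 1658.907; SSW = ΣΣ(x−x̄ᵢ)² = 604.608
MSB = 1658.907/3 = 552.9691; MSW = 604.608/29 = 20.8485
F = MSB/MSW = 26.5231
df = (3, 29)

test statistic = 26.523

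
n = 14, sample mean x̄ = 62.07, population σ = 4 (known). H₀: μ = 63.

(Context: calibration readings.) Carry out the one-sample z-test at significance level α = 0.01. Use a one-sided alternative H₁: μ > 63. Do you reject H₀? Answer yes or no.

reject H₀: no

SE = σ/√n = 4/√14 = 1.0690
z = (x̄−μ₀)/SE = (62.07−63)/1.0690 = -0.8699
p-value (one-sided, H₁ greater) = 0.80783
At α=0.01: p ≥ α → fail to reject H₀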